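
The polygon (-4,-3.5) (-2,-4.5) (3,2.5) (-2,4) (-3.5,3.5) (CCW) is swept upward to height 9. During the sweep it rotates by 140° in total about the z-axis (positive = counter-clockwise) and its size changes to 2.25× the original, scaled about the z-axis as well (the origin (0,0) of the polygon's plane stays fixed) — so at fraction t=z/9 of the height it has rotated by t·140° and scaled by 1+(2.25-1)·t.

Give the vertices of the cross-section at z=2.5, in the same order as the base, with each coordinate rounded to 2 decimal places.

t = z/height = 2.5/9 = 0.277778
s = 1 + (scale-1)·z/height = 1 + (2.25-1)·2.5/9 = 1.347222
θ = twist·z/height = 140°·2.5/9 = 38.8889° = 0.678739 rad
cos θ = 0.778365, sin θ = 0.627812 (intermediates below are computed at full precision and shown rounded to 5 d.p.)
v1: (-4,-3.5) → rotate → (-0.91612,-5.23553) → ×s → (-1.23421,-7.05342) → (-1.23,-7.05)
v2: (-2,-4.5) → rotate → (1.26842,-4.75827) → ×s → (1.70885,-6.41044) → (1.71,-6.41)
v3: (3,2.5) → rotate → (0.76556,3.82935) → ×s → (1.03139,5.15898) → (1.03,5.16)
v4: (-2,4) → rotate → (-4.06798,1.85784) → ×s → (-5.48047,2.50292) → (-5.48,2.50)
v5: (-3.5,3.5) → rotate → (-4.92162,0.52693) → ×s → (-6.63052,0.70990) → (-6.63,0.71)

Cross-section at z=2.5: (-1.23,-7.05) (1.71,-6.41) (1.03,5.16) (-5.48,2.50) (-6.63,0.71)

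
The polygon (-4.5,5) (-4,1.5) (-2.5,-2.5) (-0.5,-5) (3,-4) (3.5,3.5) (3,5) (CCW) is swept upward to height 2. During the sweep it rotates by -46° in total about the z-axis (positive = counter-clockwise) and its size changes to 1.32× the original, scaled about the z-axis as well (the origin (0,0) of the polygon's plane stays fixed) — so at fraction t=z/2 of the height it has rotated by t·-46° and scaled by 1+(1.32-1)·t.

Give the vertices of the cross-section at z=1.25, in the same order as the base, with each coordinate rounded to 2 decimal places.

t = z/height = 1.25/2 = 0.625
s = 1 + (scale-1)·z/height = 1 + (1.32-1)·1.25/2 = 1.200000
θ = twist·z/height = -46°·1.25/2 = -28.7500° = -0.501782 rad
cos θ = 0.876727, sin θ = -0.480989 (intermediates below are computed at full precision and shown rounded to 5 d.p.)
v1: (-4.5,5) → rotate → (-1.54033,6.54808) → ×s → (-1.84839,7.85770) → (-1.85,7.86)
v2: (-4,1.5) → rotate → (-2.78542,3.23905) → ×s → (-3.34251,3.88685) → (-3.34,3.89)
v3: (-2.5,-2.5) → rotate → (-3.39429,-0.98934) → ×s → (-4.07315,-1.18721) → (-4.07,-1.19)
v4: (-0.5,-5) → rotate → (-2.84331,-4.14314) → ×s → (-3.41197,-4.97177) → (-3.41,-4.97)
v5: (3,-4) → rotate → (0.70623,-4.94987) → ×s → (0.84747,-5.93985) → (0.85,-5.94)
v6: (3.5,3.5) → rotate → (4.75200,1.38508) → ×s → (5.70241,1.66210) → (5.70,1.66)
v7: (3,5) → rotate → (5.03512,2.94067) → ×s → (6.04215,3.52880) → (6.04,3.53)

Cross-section at z=1.25: (-1.85,7.86) (-3.34,3.89) (-4.07,-1.19) (-3.41,-4.97) (0.85,-5.94) (5.70,1.66) (6.04,3.53)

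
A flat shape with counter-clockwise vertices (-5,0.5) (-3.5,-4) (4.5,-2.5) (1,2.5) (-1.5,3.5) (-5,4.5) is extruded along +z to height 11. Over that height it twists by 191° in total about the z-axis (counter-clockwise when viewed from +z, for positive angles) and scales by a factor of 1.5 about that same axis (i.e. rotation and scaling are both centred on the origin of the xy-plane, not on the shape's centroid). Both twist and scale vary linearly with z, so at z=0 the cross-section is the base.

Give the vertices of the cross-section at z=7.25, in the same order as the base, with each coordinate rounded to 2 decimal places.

Cross-section at z=7.25: (3.36,-5.78) (7.04,-0.65) (-0.81,6.80) (-3.47,-0.87) (-2.60,-4.34) (-0.95,-8.89)

t = z/height = 7.25/11 = 0.659091
s = 1 + (scale-1)·z/height = 1 + (1.5-1)·7.25/11 = 1.329545
θ = twist·z/height = 191°·7.25/11 = 125.8864° = 2.197132 rad
cos θ = -0.586180, sin θ = 0.810181 (intermediates below are computed at full precision and shown rounded to 5 d.p.)
v1: (-5,0.5) → rotate → (2.52581,-4.34400) → ×s → (3.35818,-5.77554) → (3.36,-5.78)
v2: (-3.5,-4) → rotate → (5.29235,-0.49092) → ×s → (7.03642,-0.65270) → (7.04,-0.65)
v3: (4.5,-2.5) → rotate → (-0.61236,5.11126) → ×s → (-0.81415,6.79566) → (-0.81,6.80)
v4: (1,2.5) → rotate → (-2.61163,-0.65527) → ×s → (-3.47228,-0.87121) → (-3.47,-0.87)
v5: (-1.5,3.5) → rotate → (-1.95636,-3.26690) → ×s → (-2.60108,-4.34349) → (-2.60,-4.34)
v6: (-5,4.5) → rotate → (-0.71492,-6.68871) → ×s → (-0.95052,-8.89295) → (-0.95,-8.89)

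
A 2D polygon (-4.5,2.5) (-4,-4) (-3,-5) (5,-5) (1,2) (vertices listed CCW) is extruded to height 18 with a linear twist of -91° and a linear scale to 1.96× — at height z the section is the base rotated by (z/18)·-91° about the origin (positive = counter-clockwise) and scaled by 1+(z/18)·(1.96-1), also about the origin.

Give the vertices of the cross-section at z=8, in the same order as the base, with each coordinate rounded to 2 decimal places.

t = z/height = 8/18 = 0.444444
s = 1 + (scale-1)·z/height = 1 + (1.96-1)·8/18 = 1.426667
θ = twist·z/height = -91°·8/18 = -40.4444° = -0.705889 rad
cos θ = 0.761035, sin θ = -0.648710 (intermediates below are computed at full precision and shown rounded to 5 d.p.)
v1: (-4.5,2.5) → rotate → (-1.80288,4.82179) → ×s → (-2.57211,6.87908) → (-2.57,6.88)
v2: (-4,-4) → rotate → (-5.63898,-0.44930) → ×s → (-8.04495,-0.64100) → (-8.04,-0.64)
v3: (-3,-5) → rotate → (-5.52666,-1.85905) → ×s → (-7.88470,-2.65224) → (-7.88,-2.65)
v4: (5,-5) → rotate → (0.56162,-7.04873) → ×s → (0.80125,-10.05619) → (0.80,-10.06)
v5: (1,2) → rotate → (2.05846,0.87336) → ×s → (2.93673,1.24599) → (2.94,1.25)

Cross-section at z=8: (-2.57,6.88) (-8.04,-0.64) (-7.88,-2.65) (0.80,-10.06) (2.94,1.25)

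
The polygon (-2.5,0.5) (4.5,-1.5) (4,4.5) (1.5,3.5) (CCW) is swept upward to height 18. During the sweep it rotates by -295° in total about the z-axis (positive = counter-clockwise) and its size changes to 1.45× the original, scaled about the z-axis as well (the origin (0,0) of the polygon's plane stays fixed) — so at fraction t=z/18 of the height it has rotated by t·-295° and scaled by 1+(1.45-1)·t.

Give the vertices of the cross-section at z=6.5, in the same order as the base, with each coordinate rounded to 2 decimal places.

t = z/height = 6.5/18 = 0.361111
s = 1 + (scale-1)·z/height = 1 + (1.45-1)·6.5/18 = 1.162500
θ = twist·z/height = -295°·6.5/18 = -106.5278° = -1.859260 rad
cos θ = -0.284480, sin θ = -0.958682 (intermediates below are computed at full precision and shown rounded to 5 d.p.)
v1: (-2.5,0.5) → rotate → (1.19054,2.25446) → ×s → (1.38400,2.62082) → (1.38,2.62)
v2: (4.5,-1.5) → rotate → (-2.71818,-3.88735) → ×s → (-3.15989,-4.51904) → (-3.16,-4.52)
v3: (4,4.5) → rotate → (3.17615,-5.11489) → ×s → (3.69227,-5.94606) → (3.69,-5.95)
v4: (1.5,3.5) → rotate → (2.92867,-2.43370) → ×s → (3.40457,-2.82918) → (3.40,-2.83)

Cross-section at z=6.5: (1.38,2.62) (-3.16,-4.52) (3.69,-5.95) (3.40,-2.83)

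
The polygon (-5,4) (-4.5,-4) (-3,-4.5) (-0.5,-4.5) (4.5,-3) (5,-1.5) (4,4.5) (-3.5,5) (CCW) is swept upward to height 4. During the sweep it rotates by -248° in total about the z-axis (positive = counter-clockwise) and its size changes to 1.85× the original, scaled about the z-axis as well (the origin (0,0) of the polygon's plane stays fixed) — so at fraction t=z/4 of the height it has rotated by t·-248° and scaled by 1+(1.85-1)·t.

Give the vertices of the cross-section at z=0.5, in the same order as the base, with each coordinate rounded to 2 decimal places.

Cross-section at z=0.5: (-2.46,6.64) (-6.55,-1.23) (-5.41,-2.56) (-3.04,-3.98) (2.56,-5.41) (3.89,-4.27) (6.36,1.99) (-0.47,6.74)

t = z/height = 0.5/4 = 0.125
s = 1 + (scale-1)·z/height = 1 + (1.85-1)·0.5/4 = 1.106250
θ = twist·z/height = -248°·0.5/4 = -31.0000° = -0.541052 rad
cos θ = 0.857167, sin θ = -0.515038 (intermediates below are computed at full precision and shown rounded to 5 d.p.)
v1: (-5,4) → rotate → (-2.22568,6.00386) → ×s → (-2.46216,6.64177) → (-2.46,6.64)
v2: (-4.5,-4) → rotate → (-5.91741,-1.11100) → ×s → (-6.54613,-1.22904) → (-6.55,-1.23)
v3: (-3,-4.5) → rotate → (-4.88917,-2.31214) → ×s → (-5.40865,-2.55780) → (-5.41,-2.56)
v4: (-0.5,-4.5) → rotate → (-2.74625,-3.59973) → ×s → (-3.03804,-3.98221) → (-3.04,-3.98)
v5: (4.5,-3) → rotate → (2.31214,-4.88917) → ×s → (2.55780,-5.40865) → (2.56,-5.41)
v6: (5,-1.5) → rotate → (3.51328,-3.86094) → ×s → (3.88657,-4.27117) → (3.89,-4.27)
v7: (4,4.5) → rotate → (5.74634,1.79710) → ×s → (6.35689,1.98804) → (6.36,1.99)
v8: (-3.5,5) → rotate → (-0.42490,6.08847) → ×s → (-0.47004,6.73537) → (-0.47,6.74)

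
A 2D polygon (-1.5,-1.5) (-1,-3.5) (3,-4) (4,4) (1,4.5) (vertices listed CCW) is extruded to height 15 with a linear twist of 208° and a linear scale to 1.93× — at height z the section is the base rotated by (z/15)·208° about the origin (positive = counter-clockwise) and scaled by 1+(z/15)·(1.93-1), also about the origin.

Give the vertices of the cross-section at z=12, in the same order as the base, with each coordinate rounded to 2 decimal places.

Cross-section at z=12: (3.16,1.93) (3.13,5.52) (-3.44,8.01) (-8.42,-5.14) (-3.54,-7.22)

t = z/height = 12/15 = 0.8
s = 1 + (scale-1)·z/height = 1 + (1.93-1)·12/15 = 1.744000
θ = twist·z/height = 208°·12/15 = 166.4000° = 2.904228 rad
cos θ = -0.971961, sin θ = 0.235142 (intermediates below are computed at full precision and shown rounded to 5 d.p.)
v1: (-1.5,-1.5) → rotate → (1.81065,1.10523) → ×s → (3.15778,1.92752) → (3.16,1.93)
v2: (-1,-3.5) → rotate → (1.79496,3.16672) → ×s → (3.13041,5.52276) → (3.13,5.52)
v3: (3,-4) → rotate → (-1.97531,4.59327) → ×s → (-3.44495,8.01066) → (-3.44,8.01)
v4: (4,4) → rotate → (-4.82841,-2.94728) → ×s → (-8.42075,-5.14005) → (-8.42,-5.14)
v5: (1,4.5) → rotate → (-2.03010,-4.13868) → ×s → (-3.54050,-7.21786) → (-3.54,-7.22)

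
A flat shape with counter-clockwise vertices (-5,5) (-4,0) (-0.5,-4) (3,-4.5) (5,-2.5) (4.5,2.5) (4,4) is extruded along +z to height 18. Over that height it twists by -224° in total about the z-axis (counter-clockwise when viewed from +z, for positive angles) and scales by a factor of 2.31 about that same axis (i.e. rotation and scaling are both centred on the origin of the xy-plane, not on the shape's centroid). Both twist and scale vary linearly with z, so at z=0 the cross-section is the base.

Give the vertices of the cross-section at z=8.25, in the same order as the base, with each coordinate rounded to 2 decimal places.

Cross-section at z=8.25: (9.56,6.05) (1.40,6.25) (-6.07,2.18) (-8.08,-3.11) (-5.66,-6.93) (2.32,-7.90) (4.84,-7.65)

t = z/height = 8.25/18 = 0.458333
s = 1 + (scale-1)·z/height = 1 + (2.31-1)·8.25/18 = 1.600417
θ = twist·z/height = -224°·8.25/18 = -102.6667° = -1.791871 rad
cos θ = -0.219279, sin θ = -0.975662 (intermediates below are computed at full precision and shown rounded to 5 d.p.)
v1: (-5,5) → rotate → (5.97470,3.78192) → ×s → (9.56202,6.05265) → (9.56,6.05)
v2: (-4,0) → rotate → (0.87711,3.90265) → ×s → (1.40375,6.24586) → (1.40,6.25)
v3: (-0.5,-4) → rotate → (-3.79301,1.36495) → ×s → (-6.07040,2.18448) → (-6.07,2.18)
v4: (3,-4.5) → rotate → (-5.04832,-1.94023) → ×s → (-8.07941,-3.10518) → (-8.08,-3.11)
v5: (5,-2.5) → rotate → (-3.53555,-4.33011) → ×s → (-5.65835,-6.92999) → (-5.66,-6.93)
v6: (4.5,2.5) → rotate → (1.45240,-4.93868) → ×s → (2.32445,-7.90394) → (2.32,-7.90)
v7: (4,4) → rotate → (3.02553,-4.77976) → ×s → (4.84212,-7.64961) → (4.84,-7.65)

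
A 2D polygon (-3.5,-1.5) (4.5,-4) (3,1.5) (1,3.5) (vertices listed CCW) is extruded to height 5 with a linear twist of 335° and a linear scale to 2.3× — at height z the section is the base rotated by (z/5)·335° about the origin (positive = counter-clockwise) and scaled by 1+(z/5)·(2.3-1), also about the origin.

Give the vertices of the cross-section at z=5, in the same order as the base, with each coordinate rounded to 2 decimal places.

t = z/height = 5/5 = 1
s = 1 + (scale-1)·z/height = 1 + (2.3-1)·5/5 = 2.300000
θ = twist·z/height = 335°·5/5 = 335.0000° = 5.846853 rad
cos θ = 0.906308, sin θ = -0.422618 (intermediates below are computed at full precision and shown rounded to 5 d.p.)
v1: (-3.5,-1.5) → rotate → (-3.80600,0.11970) → ×s → (-8.75381,0.27532) → (-8.75,0.28)
v2: (4.5,-4) → rotate → (2.38791,-5.52701) → ×s → (5.49220,-12.71213) → (5.49,-12.71)
v3: (3,1.5) → rotate → (3.35285,0.09161) → ×s → (7.71156,0.21070) → (7.71,0.21)
v4: (1,3.5) → rotate → (2.38547,2.74946) → ×s → (5.48658,6.32376) → (5.49,6.32)

Cross-section at z=5: (-8.75,0.28) (5.49,-12.71) (7.71,0.21) (5.49,6.32)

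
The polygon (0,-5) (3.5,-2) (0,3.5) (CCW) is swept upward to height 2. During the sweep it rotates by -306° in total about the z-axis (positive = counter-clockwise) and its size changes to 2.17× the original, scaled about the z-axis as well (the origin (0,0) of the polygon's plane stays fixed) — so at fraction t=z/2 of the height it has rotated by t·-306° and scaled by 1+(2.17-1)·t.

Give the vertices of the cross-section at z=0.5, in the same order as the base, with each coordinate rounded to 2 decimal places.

t = z/height = 0.5/2 = 0.25
s = 1 + (scale-1)·z/height = 1 + (2.17-1)·0.5/2 = 1.292500
θ = twist·z/height = -306°·0.5/2 = -76.5000° = -1.335177 rad
cos θ = 0.233445, sin θ = -0.972370 (intermediates below are computed at full precision and shown rounded to 5 d.p.)
v1: (0,-5) → rotate → (-4.86185,-1.16723) → ×s → (-6.28394,-1.50864) → (-6.28,-1.51)
v2: (3.5,-2) → rotate → (-1.12768,-3.87019) → ×s → (-1.45753,-5.00221) → (-1.46,-5.00)
v3: (0,3.5) → rotate → (3.40329,0.81706) → ×s → (4.39876,1.05605) → (4.40,1.06)

Cross-section at z=0.5: (-6.28,-1.51) (-1.46,-5.00) (4.40,1.06)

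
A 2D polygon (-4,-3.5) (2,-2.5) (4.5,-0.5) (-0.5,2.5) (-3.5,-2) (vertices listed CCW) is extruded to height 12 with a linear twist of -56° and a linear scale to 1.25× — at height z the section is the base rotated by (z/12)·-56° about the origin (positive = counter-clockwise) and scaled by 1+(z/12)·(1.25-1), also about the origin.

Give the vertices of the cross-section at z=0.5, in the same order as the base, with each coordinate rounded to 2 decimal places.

t = z/height = 0.5/12 = 0.0416667
s = 1 + (scale-1)·z/height = 1 + (1.25-1)·0.5/12 = 1.010417
θ = twist·z/height = -56°·0.5/12 = -2.3333° = -0.040724 rad
cos θ = 0.999171, sin θ = -0.040713 (intermediates below are computed at full precision and shown rounded to 5 d.p.)
v1: (-4,-3.5) → rotate → (-4.13918,-3.33425) → ×s → (-4.18230,-3.36898) → (-4.18,-3.37)
v2: (2,-2.5) → rotate → (1.89656,-2.57935) → ×s → (1.91631,-2.60622) → (1.92,-2.61)
v3: (4.5,-0.5) → rotate → (4.47591,-0.68279) → ×s → (4.52254,-0.68991) → (4.52,-0.69)
v4: (-0.5,2.5) → rotate → (-0.39780,2.51828) → ×s → (-0.40195,2.54452) → (-0.40,2.54)
v5: (-3.5,-2) → rotate → (-3.57852,-1.85585) → ×s → (-3.61580,-1.87518) → (-3.62,-1.88)

Cross-section at z=0.5: (-4.18,-3.37) (1.92,-2.61) (4.52,-0.69) (-0.40,2.54) (-3.62,-1.88)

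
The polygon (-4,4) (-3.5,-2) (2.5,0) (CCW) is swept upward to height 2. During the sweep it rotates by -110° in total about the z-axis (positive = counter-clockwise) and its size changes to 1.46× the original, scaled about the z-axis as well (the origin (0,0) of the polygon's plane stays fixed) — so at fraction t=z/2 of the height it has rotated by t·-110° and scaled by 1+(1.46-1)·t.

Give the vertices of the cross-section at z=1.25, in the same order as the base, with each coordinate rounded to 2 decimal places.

Cross-section at z=1.25: (2.93,6.67) (-4.03,3.27) (1.17,-3.00)

t = z/height = 1.25/2 = 0.625
s = 1 + (scale-1)·z/height = 1 + (1.46-1)·1.25/2 = 1.287500
θ = twist·z/height = -110°·1.25/2 = -68.7500° = -1.199914 rad
cos θ = 0.362438, sin θ = -0.932008 (intermediates below are computed at full precision and shown rounded to 5 d.p.)
v1: (-4,4) → rotate → (2.27828,5.17778) → ×s → (2.93328,6.66640) → (2.93,6.67)
v2: (-3.5,-2) → rotate → (-3.13255,2.53715) → ×s → (-4.03316,3.26658) → (-4.03,3.27)
v3: (2.5,0) → rotate → (0.90610,-2.33002) → ×s → (1.16660,-2.99990) → (1.17,-3.00)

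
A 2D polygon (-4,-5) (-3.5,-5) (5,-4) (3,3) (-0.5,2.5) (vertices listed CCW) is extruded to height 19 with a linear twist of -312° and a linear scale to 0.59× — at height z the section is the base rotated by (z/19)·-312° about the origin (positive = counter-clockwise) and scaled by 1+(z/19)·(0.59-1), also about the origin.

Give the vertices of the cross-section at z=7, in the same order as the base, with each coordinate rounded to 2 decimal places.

Cross-section at z=7: (-2.42,4.87) (-2.60,4.48) (-4.87,-2.42) (1.23,-3.38) (2.10,-0.51)

t = z/height = 7/19 = 0.368421
s = 1 + (scale-1)·z/height = 1 + (0.59-1)·7/19 = 0.848947
θ = twist·z/height = -312°·7/19 = -114.9474° = -2.006210 rad
cos θ = -0.421786, sin θ = -0.906696 (intermediates below are computed at full precision and shown rounded to 5 d.p.)
v1: (-4,-5) → rotate → (-2.84634,5.73571) → ×s → (-2.41639,4.86932) → (-2.42,4.87)
v2: (-3.5,-5) → rotate → (-3.05723,5.28236) → ×s → (-2.59543,4.48445) → (-2.60,4.48)
v3: (5,-4) → rotate → (-5.73571,-2.84634) → ×s → (-4.86932,-2.41639) → (-4.87,-2.42)
v4: (3,3) → rotate → (1.45473,-3.98544) → ×s → (1.23499,-3.38343) → (1.23,-3.38)
v5: (-0.5,2.5) → rotate → (2.47763,-0.60112) → ×s → (2.10338,-0.51032) → (2.10,-0.51)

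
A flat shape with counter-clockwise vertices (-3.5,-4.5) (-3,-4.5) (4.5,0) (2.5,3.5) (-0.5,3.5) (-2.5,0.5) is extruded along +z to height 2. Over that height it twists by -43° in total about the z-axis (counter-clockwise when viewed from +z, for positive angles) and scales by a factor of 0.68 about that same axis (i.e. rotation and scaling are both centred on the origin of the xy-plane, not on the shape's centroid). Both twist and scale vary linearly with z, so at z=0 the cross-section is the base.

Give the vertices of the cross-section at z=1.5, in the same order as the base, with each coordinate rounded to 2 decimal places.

Cross-section at z=1.5: (-4.07,-1.47) (-3.75,-1.68) (2.89,-1.82) (3.03,1.24) (1.10,2.45) (-1.40,1.34)

t = z/height = 1.5/2 = 0.75
s = 1 + (scale-1)·z/height = 1 + (0.68-1)·1.5/2 = 0.760000
θ = twist·z/height = -43°·1.5/2 = -32.2500° = -0.562869 rad
cos θ = 0.845728, sin θ = -0.533615 (intermediates below are computed at full precision and shown rounded to 5 d.p.)
v1: (-3.5,-4.5) → rotate → (-5.36131,-1.93812) → ×s → (-4.07460,-1.47297) → (-4.07,-1.47)
v2: (-3,-4.5) → rotate → (-4.93845,-2.20493) → ×s → (-3.75322,-1.67575) → (-3.75,-1.68)
v3: (4.5,0) → rotate → (3.80578,-2.40127) → ×s → (2.89239,-1.82496) → (2.89,-1.82)
v4: (2.5,3.5) → rotate → (3.98197,1.62601) → ×s → (3.02630,1.23577) → (3.03,1.24)
v5: (-0.5,3.5) → rotate → (1.44479,3.22685) → ×s → (1.09804,2.45241) → (1.10,2.45)
v6: (-2.5,0.5) → rotate → (-1.84751,1.75690) → ×s → (-1.40411,1.33524) → (-1.40,1.34)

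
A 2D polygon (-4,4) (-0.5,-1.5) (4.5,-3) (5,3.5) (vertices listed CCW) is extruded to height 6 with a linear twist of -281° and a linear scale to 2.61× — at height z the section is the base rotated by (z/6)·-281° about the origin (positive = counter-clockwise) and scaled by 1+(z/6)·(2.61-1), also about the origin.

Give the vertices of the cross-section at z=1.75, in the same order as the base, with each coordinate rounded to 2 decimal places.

Cross-section at z=1.75: (5.00,6.64) (-2.29,0.42) (-3.44,-7.16) (6.12,-6.56)

t = z/height = 1.75/6 = 0.291667
s = 1 + (scale-1)·z/height = 1 + (2.61-1)·1.75/6 = 1.469583
θ = twist·z/height = -281°·1.75/6 = -81.9583° = -1.430443 rad
cos θ = 0.139893, sin θ = -0.990167 (intermediates below are computed at full precision and shown rounded to 5 d.p.)
v1: (-4,4) → rotate → (3.40109,4.52024) → ×s → (4.99819,6.64287) → (5.00,6.64)
v2: (-0.5,-1.5) → rotate → (-1.55520,0.28524) → ×s → (-2.28549,0.41919) → (-2.29,0.42)
v3: (4.5,-3) → rotate → (-2.34098,-4.87543) → ×s → (-3.44027,-7.16485) → (-3.44,-7.16)
v4: (5,3.5) → rotate → (4.16505,-4.46121) → ×s → (6.12089,-6.55612) → (6.12,-6.56)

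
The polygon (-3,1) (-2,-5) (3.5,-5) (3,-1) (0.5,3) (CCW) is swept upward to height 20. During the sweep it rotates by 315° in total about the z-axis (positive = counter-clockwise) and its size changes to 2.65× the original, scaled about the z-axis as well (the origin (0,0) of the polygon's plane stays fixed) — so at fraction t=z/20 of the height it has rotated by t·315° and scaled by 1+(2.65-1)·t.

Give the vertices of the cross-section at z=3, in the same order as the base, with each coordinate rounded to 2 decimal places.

t = z/height = 3/20 = 0.15
s = 1 + (scale-1)·z/height = 1 + (2.65-1)·3/20 = 1.247500
θ = twist·z/height = 315°·3/20 = 47.2500° = 0.824668 rad
cos θ = 0.678801, sin θ = 0.734323 (intermediates below are computed at full precision and shown rounded to 5 d.p.)
v1: (-3,1) → rotate → (-2.77072,-1.52417) → ×s → (-3.45648,-1.90140) → (-3.46,-1.90)
v2: (-2,-5) → rotate → (2.31401,-4.86265) → ×s → (2.88673,-6.06615) → (2.89,-6.07)
v3: (3.5,-5) → rotate → (6.04742,-0.82387) → ×s → (7.54415,-1.02778) → (7.54,-1.03)
v4: (3,-1) → rotate → (2.77072,1.52417) → ×s → (3.45648,1.90140) → (3.46,1.90)
v5: (0.5,3) → rotate → (-1.86357,2.40356) → ×s → (-2.32480,2.99845) → (-2.32,3.00)

Cross-section at z=3: (-3.46,-1.90) (2.89,-6.07) (7.54,-1.03) (3.46,1.90) (-2.32,3.00)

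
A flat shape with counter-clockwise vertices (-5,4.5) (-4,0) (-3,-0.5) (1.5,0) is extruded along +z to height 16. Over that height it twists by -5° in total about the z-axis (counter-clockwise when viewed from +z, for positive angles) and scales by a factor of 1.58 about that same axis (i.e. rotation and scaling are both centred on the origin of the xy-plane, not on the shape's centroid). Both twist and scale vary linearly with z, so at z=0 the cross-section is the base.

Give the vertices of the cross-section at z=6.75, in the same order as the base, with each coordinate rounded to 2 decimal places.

t = z/height = 6.75/16 = 0.421875
s = 1 + (scale-1)·z/height = 1 + (1.58-1)·6.75/16 = 1.244688
θ = twist·z/height = -5°·6.75/16 = -2.1094° = -0.036816 rad
cos θ = 0.999322, sin θ = -0.036807 (intermediates below are computed at full precision and shown rounded to 5 d.p.)
v1: (-5,4.5) → rotate → (-4.83098,4.68099) → ×s → (-6.01306,5.82637) → (-6.01,5.83)
v2: (-4,0) → rotate → (-3.99729,0.14723) → ×s → (-4.97538,0.18325) → (-4.98,0.18)
v3: (-3,-0.5) → rotate → (-3.01637,-0.38924) → ×s → (-3.75444,-0.48448) → (-3.75,-0.48)
v4: (1.5,0) → rotate → (1.49898,-0.05521) → ×s → (1.86577,-0.06872) → (1.87,-0.07)

Cross-section at z=6.75: (-6.01,5.83) (-4.98,0.18) (-3.75,-0.48) (1.87,-0.07)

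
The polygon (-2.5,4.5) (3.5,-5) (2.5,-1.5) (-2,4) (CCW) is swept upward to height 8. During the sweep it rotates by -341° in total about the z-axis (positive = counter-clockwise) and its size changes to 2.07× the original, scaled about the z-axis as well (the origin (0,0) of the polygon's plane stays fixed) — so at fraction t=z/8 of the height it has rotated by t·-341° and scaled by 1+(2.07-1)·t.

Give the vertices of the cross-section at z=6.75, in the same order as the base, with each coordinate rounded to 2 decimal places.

Cross-section at z=6.75: (-9.60,-1.93) (11.09,3.45) (4.17,3.66) (-8.41,-1.31)

t = z/height = 6.75/8 = 0.84375
s = 1 + (scale-1)·z/height = 1 + (2.07-1)·6.75/8 = 1.902813
θ = twist·z/height = -341°·6.75/8 = -287.7188° = -5.021640 rad
cos θ = 0.304345, sin θ = 0.952562 (intermediates below are computed at full precision and shown rounded to 5 d.p.)
v1: (-2.5,4.5) → rotate → (-5.04739,-1.01185) → ×s → (-9.60424,-1.92537) → (-9.60,-1.93)
v2: (3.5,-5) → rotate → (5.82802,1.81224) → ×s → (11.08962,3.44836) → (11.09,3.45)
v3: (2.5,-1.5) → rotate → (2.18970,1.92489) → ×s → (4.16660,3.66270) → (4.17,3.66)
v4: (-2,4) → rotate → (-4.41894,-0.68774) → ×s → (-8.40841,-1.30865) → (-8.41,-1.31)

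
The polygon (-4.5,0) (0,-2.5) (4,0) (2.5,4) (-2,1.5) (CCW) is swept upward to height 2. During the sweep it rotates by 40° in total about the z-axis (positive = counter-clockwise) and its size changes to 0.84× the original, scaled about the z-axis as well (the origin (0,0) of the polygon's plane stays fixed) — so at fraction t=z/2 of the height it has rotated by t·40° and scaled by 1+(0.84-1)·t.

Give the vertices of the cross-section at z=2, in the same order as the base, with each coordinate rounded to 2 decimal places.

t = z/height = 2/2 = 1
s = 1 + (scale-1)·z/height = 1 + (0.84-1)·2/2 = 0.840000
θ = twist·z/height = 40°·2/2 = 40.0000° = 0.698132 rad
cos θ = 0.766044, sin θ = 0.642788 (intermediates below are computed at full precision and shown rounded to 5 d.p.)
v1: (-4.5,0) → rotate → (-3.44720,-2.89254) → ×s → (-2.89565,-2.42974) → (-2.90,-2.43)
v2: (0,-2.5) → rotate → (1.60697,-1.91511) → ×s → (1.34985,-1.60869) → (1.35,-1.61)
v3: (4,0) → rotate → (3.06418,2.57115) → ×s → (2.57391,2.15977) → (2.57,2.16)
v4: (2.5,4) → rotate → (-0.65604,4.67115) → ×s → (-0.55107,3.92376) → (-0.55,3.92)
v5: (-2,1.5) → rotate → (-2.49627,-0.13651) → ×s → (-2.09687,-0.11467) → (-2.10,-0.11)

Cross-section at z=2: (-2.90,-2.43) (1.35,-1.61) (2.57,2.16) (-0.55,3.92) (-2.10,-0.11)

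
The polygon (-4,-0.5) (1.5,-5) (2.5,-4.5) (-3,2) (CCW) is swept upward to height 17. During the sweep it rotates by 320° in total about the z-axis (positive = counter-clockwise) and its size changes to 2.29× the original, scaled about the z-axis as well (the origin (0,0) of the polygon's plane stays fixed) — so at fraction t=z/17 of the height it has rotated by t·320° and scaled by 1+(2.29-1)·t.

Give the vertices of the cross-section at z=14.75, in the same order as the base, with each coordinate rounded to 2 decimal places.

Cross-section at z=14.75: (-2.18,8.26) (-10.08,-4.56) (-8.75,-6.52) (3.35,6.87)

t = z/height = 14.75/17 = 0.867647
s = 1 + (scale-1)·z/height = 1 + (2.29-1)·14.75/17 = 2.119265
θ = twist·z/height = 320°·14.75/17 = 277.6471° = 4.845855 rad
cos θ = 0.133070, sin θ = -0.991107 (intermediates below are computed at full precision and shown rounded to 5 d.p.)
v1: (-4,-0.5) → rotate → (-1.02784,3.89789) → ×s → (-2.17825,8.26066) → (-2.18,8.26)
v2: (1.5,-5) → rotate → (-4.75593,-2.15201) → ×s → (-10.07907,-4.56068) → (-10.08,-4.56)
v3: (2.5,-4.5) → rotate → (-4.12730,-3.07658) → ×s → (-8.74685,-6.52009) → (-8.75,-6.52)
v4: (-3,2) → rotate → (1.58300,3.23946) → ×s → (3.35480,6.86527) → (3.35,6.87)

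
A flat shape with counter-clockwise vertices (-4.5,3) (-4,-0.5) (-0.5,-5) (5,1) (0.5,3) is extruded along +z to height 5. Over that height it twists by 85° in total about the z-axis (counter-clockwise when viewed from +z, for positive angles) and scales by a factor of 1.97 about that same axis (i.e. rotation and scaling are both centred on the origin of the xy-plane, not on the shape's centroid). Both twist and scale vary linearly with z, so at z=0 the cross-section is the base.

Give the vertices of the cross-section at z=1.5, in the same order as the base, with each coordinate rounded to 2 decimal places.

Cross-section at z=1.5: (-6.91,0.99) (-4.38,-2.81) (2.20,-6.10) (5.27,3.94) (-1.08,3.77)

t = z/height = 1.5/5 = 0.3
s = 1 + (scale-1)·z/height = 1 + (1.97-1)·1.5/5 = 1.291000
θ = twist·z/height = 85°·1.5/5 = 25.5000° = 0.445059 rad
cos θ = 0.902585, sin θ = 0.430511 (intermediates below are computed at full precision and shown rounded to 5 d.p.)
v1: (-4.5,3) → rotate → (-5.35317,0.77046) → ×s → (-6.91094,0.99466) → (-6.91,0.99)
v2: (-4,-0.5) → rotate → (-3.39509,-2.17334) → ×s → (-4.38306,-2.80578) → (-4.38,-2.81)
v3: (-0.5,-5) → rotate → (1.70126,-4.72818) → ×s → (2.19633,-6.10408) → (2.20,-6.10)
v4: (5,1) → rotate → (4.08242,3.05514) → ×s → (5.27040,3.94419) → (5.27,3.94)
v5: (0.5,3) → rotate → (-0.84024,2.92301) → ×s → (-1.08475,3.77361) → (-1.08,3.77)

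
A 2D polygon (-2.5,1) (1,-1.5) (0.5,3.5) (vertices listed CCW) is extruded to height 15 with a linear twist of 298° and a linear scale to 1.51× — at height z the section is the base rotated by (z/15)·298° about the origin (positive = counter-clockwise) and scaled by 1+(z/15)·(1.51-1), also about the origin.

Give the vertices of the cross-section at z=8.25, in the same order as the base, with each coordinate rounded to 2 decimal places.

t = z/height = 8.25/15 = 0.55
s = 1 + (scale-1)·z/height = 1 + (1.51-1)·8.25/15 = 1.280500
θ = twist·z/height = 298°·8.25/15 = 163.9000° = 2.860595 rad
cos θ = -0.960779, sin θ = 0.277315 (intermediates below are computed at full precision and shown rounded to 5 d.p.)
v1: (-2.5,1) → rotate → (2.12463,-1.65407) → ×s → (2.72059,-2.11803) → (2.72,-2.12)
v2: (1,-1.5) → rotate → (-0.54481,1.71848) → ×s → (-0.69763,2.20052) → (-0.70,2.20)
v3: (0.5,3.5) → rotate → (-1.45099,-3.22407) → ×s → (-1.85799,-4.12842) → (-1.86,-4.13)

Cross-section at z=8.25: (2.72,-2.12) (-0.70,2.20) (-1.86,-4.13)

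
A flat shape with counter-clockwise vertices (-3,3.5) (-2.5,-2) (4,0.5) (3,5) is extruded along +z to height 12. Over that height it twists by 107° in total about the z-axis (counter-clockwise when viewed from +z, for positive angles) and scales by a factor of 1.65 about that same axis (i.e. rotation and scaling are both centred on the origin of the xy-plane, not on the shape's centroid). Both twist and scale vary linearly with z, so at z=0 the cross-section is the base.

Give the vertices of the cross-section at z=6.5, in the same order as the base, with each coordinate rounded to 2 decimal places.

t = z/height = 6.5/12 = 0.541667
s = 1 + (scale-1)·z/height = 1 + (1.65-1)·6.5/12 = 1.352083
θ = twist·z/height = 107°·6.5/12 = 57.9583° = 1.011564 rad
cos θ = 0.530536, sin θ = 0.847663 (intermediates below are computed at full precision and shown rounded to 5 d.p.)
v1: (-3,3.5) → rotate → (-4.55843,-0.68611) → ×s → (-6.16337,-0.92768) → (-6.16,-0.93)
v2: (-2.5,-2) → rotate → (0.36899,-3.18023) → ×s → (0.49890,-4.29993) → (0.50,-4.30)
v3: (4,0.5) → rotate → (1.69831,3.65592) → ×s → (2.29626,4.94311) → (2.30,4.94)
v4: (3,5) → rotate → (-2.64670,5.19567) → ×s → (-3.57857,7.02497) → (-3.58,7.02)

Cross-section at z=6.5: (-6.16,-0.93) (0.50,-4.30) (2.30,4.94) (-3.58,7.02)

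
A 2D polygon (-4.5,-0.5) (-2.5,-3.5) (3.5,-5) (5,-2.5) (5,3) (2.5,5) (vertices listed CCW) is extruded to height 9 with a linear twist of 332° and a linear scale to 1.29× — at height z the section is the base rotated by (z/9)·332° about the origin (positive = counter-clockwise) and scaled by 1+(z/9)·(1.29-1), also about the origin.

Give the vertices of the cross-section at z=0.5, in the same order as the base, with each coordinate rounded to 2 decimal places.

t = z/height = 0.5/9 = 0.0555556
s = 1 + (scale-1)·z/height = 1 + (1.29-1)·0.5/9 = 1.016111
θ = twist·z/height = 332°·0.5/9 = 18.4444° = 0.321916 rad
cos θ = 0.948631, sin θ = 0.316385 (intermediates below are computed at full precision and shown rounded to 5 d.p.)
v1: (-4.5,-0.5) → rotate → (-4.11065,-1.89805) → ×s → (-4.17687,-1.92863) → (-4.18,-1.93)
v2: (-2.5,-3.5) → rotate → (-1.26423,-4.11117) → ×s → (-1.28460,-4.17741) → (-1.28,-4.18)
v3: (3.5,-5) → rotate → (4.90213,-3.63581) → ×s → (4.98111,-3.69438) → (4.98,-3.69)
v4: (5,-2.5) → rotate → (5.53412,-0.78965) → ×s → (5.62328,-0.80237) → (5.62,-0.80)
v5: (5,3) → rotate → (3.79400,4.42782) → ×s → (3.85512,4.49915) → (3.86,4.50)
v6: (2.5,5) → rotate → (0.78965,5.53412) → ×s → (0.80237,5.62328) → (0.80,5.62)

Cross-section at z=0.5: (-4.18,-1.93) (-1.28,-4.18) (4.98,-3.69) (5.62,-0.80) (3.86,4.50) (0.80,5.62)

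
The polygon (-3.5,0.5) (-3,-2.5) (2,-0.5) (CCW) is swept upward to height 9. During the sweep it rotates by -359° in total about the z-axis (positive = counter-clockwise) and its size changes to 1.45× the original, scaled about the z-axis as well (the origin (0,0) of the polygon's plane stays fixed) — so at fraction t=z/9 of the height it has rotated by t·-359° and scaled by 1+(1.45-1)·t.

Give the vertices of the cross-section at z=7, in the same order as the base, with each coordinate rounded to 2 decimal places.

t = z/height = 7/9 = 0.777778
s = 1 + (scale-1)·z/height = 1 + (1.45-1)·7/9 = 1.350000
θ = twist·z/height = -359°·7/9 = -279.2222° = -4.873347 rad
cos θ = 0.160264, sin θ = 0.987074 (intermediates below are computed at full precision and shown rounded to 5 d.p.)
v1: (-3.5,0.5) → rotate → (-1.05446,-3.37463) → ×s → (-1.42352,-4.55575) → (-1.42,-4.56)
v2: (-3,-2.5) → rotate → (1.98689,-3.36188) → ×s → (2.68231,-4.53854) → (2.68,-4.54)
v3: (2,-0.5) → rotate → (0.81407,1.89402) → ×s → (1.09899,2.55692) → (1.10,2.56)

Cross-section at z=7: (-1.42,-4.56) (2.68,-4.54) (1.10,2.56)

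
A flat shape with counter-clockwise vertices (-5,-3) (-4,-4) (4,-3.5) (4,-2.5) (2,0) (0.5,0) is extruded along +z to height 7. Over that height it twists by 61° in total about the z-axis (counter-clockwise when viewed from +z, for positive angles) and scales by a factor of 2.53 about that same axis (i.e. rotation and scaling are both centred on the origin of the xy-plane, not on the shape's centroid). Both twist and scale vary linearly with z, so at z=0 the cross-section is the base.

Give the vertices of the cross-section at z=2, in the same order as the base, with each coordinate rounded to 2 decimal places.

t = z/height = 2/7 = 0.285714
s = 1 + (scale-1)·z/height = 1 + (2.53-1)·2/7 = 1.437143
θ = twist·z/height = 61°·2/7 = 17.4286° = 0.304186 rad
cos θ = 0.954091, sin θ = 0.299517 (intermediates below are computed at full precision and shown rounded to 5 d.p.)
v1: (-5,-3) → rotate → (-3.87191,-4.35986) → ×s → (-5.56448,-6.26574) → (-5.56,-6.27)
v2: (-4,-4) → rotate → (-2.61830,-5.01443) → ×s → (-3.76287,-7.20645) → (-3.76,-7.21)
v3: (4,-3.5) → rotate → (4.86467,-2.14125) → ×s → (6.99123,-3.07729) → (6.99,-3.08)
v4: (4,-2.5) → rotate → (4.56516,-1.18716) → ×s → (6.56078,-1.70612) → (6.56,-1.71)
v5: (2,0) → rotate → (1.90818,0.59903) → ×s → (2.74233,0.86090) → (2.74,0.86)
v6: (0.5,0) → rotate → (0.47705,0.14976) → ×s → (0.68558,0.21522) → (0.69,0.22)

Cross-section at z=2: (-5.56,-6.27) (-3.76,-7.21) (6.99,-3.08) (6.56,-1.71) (2.74,0.86) (0.69,0.22)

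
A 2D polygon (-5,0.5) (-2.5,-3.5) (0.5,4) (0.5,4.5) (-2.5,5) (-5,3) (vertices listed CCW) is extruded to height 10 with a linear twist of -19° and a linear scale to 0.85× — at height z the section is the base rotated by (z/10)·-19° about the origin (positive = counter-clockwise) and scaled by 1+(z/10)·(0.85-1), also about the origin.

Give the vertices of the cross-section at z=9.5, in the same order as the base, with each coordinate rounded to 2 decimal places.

t = z/height = 9.5/10 = 0.95
s = 1 + (scale-1)·z/height = 1 + (0.85-1)·9.5/10 = 0.857500
θ = twist·z/height = -19°·9.5/10 = -18.0500° = -0.315032 rad
cos θ = 0.950786, sin θ = -0.309847 (intermediates below are computed at full precision and shown rounded to 5 d.p.)
v1: (-5,0.5) → rotate → (-4.59901,2.02463) → ×s → (-3.94365,1.73612) → (-3.94,1.74)
v2: (-2.5,-3.5) → rotate → (-3.46143,-2.55314) → ×s → (-2.96818,-2.18931) → (-2.97,-2.19)
v3: (0.5,4) → rotate → (1.71478,3.64822) → ×s → (1.47042,3.12835) → (1.47,3.13)
v4: (0.5,4.5) → rotate → (1.86970,4.12362) → ×s → (1.60327,3.53600) → (1.60,3.54)
v5: (-2.5,5) → rotate → (-0.82773,5.52855) → ×s → (-0.70978,4.74073) → (-0.71,4.74)
v6: (-5,3) → rotate → (-3.82439,4.40159) → ×s → (-3.27942,3.77437) → (-3.28,3.77)

Cross-section at z=9.5: (-3.94,1.74) (-2.97,-2.19) (1.47,3.13) (1.60,3.54) (-0.71,4.74) (-3.28,3.77)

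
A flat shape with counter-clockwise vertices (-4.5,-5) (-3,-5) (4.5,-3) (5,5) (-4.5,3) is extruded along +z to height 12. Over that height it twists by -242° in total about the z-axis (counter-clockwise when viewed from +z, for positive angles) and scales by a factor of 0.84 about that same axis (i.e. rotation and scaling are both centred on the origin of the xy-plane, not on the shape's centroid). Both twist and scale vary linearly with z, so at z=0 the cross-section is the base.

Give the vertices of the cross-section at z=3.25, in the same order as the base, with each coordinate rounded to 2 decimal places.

t = z/height = 3.25/12 = 0.270833
s = 1 + (scale-1)·z/height = 1 + (0.84-1)·3.25/12 = 0.956667
θ = twist·z/height = -242°·3.25/12 = -65.5417° = -1.143918 rad
cos θ = 0.414031, sin θ = -0.910263 (intermediates below are computed at full precision and shown rounded to 5 d.p.)
v1: (-4.5,-5) → rotate → (-6.41445,2.02602) → ×s → (-6.13649,1.93823) → (-6.14,1.94)
v2: (-3,-5) → rotate → (-5.79341,0.66063) → ×s → (-5.54236,0.63200) → (-5.54,0.63)
v3: (4.5,-3) → rotate → (-0.86765,-5.33828) → ×s → (-0.83005,-5.10695) → (-0.83,-5.11)
v4: (5,5) → rotate → (6.62147,-2.48116) → ×s → (6.33454,-2.37364) → (6.33,-2.37)
v5: (-4.5,3) → rotate → (0.86765,5.33828) → ×s → (0.83005,5.10695) → (0.83,5.11)

Cross-section at z=3.25: (-6.14,1.94) (-5.54,0.63) (-0.83,-5.11) (6.33,-2.37) (0.83,5.11)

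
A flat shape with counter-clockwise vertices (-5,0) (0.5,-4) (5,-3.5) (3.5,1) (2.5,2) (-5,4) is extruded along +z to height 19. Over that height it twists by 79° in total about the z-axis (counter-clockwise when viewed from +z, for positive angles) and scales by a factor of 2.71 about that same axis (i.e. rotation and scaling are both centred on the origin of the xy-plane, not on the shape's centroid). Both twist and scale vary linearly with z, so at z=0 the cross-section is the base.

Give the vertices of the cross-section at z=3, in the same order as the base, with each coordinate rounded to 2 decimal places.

t = z/height = 3/19 = 0.157895
s = 1 + (scale-1)·z/height = 1 + (2.71-1)·3/19 = 1.270000
θ = twist·z/height = 79°·3/19 = 12.4737° = 0.217707 rad
cos θ = 0.976395, sin θ = 0.215991 (intermediates below are computed at full precision and shown rounded to 5 d.p.)
v1: (-5,0) → rotate → (-4.88198,-1.07996) → ×s → (-6.20011,-1.37154) → (-6.20,-1.37)
v2: (0.5,-4) → rotate → (1.35216,-3.79759) → ×s → (1.71725,-4.82293) → (1.72,-4.82)
v3: (5,-3.5) → rotate → (5.63795,-2.33743) → ×s → (7.16019,-2.96853) → (7.16,-2.97)
v4: (3.5,1) → rotate → (3.20139,1.73236) → ×s → (4.06577,2.20010) → (4.07,2.20)
v5: (2.5,2) → rotate → (2.00901,2.49277) → ×s → (2.55144,3.16582) → (2.55,3.17)
v6: (-5,4) → rotate → (-5.74594,2.82563) → ×s → (-7.29735,3.58854) → (-7.30,3.59)

Cross-section at z=3: (-6.20,-1.37) (1.72,-4.82) (7.16,-2.97) (4.07,2.20) (2.55,3.17) (-7.30,3.59)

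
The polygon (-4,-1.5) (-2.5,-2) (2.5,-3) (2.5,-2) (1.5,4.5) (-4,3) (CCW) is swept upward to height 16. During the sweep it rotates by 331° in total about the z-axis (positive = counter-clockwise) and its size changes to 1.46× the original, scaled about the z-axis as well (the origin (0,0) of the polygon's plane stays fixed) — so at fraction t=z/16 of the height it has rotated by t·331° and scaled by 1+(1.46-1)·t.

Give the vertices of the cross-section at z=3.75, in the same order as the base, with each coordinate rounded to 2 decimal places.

t = z/height = 3.75/16 = 0.234375
s = 1 + (scale-1)·z/height = 1 + (1.46-1)·3.75/16 = 1.107813
θ = twist·z/height = 331°·3.75/16 = 77.5781° = 1.353994 rad
cos θ = 0.215108, sin θ = 0.976590 (intermediates below are computed at full precision and shown rounded to 5 d.p.)
v1: (-4,-1.5) → rotate → (0.60445,-4.22902) → ×s → (0.66962,-4.68496) → (0.67,-4.68)
v2: (-2.5,-2) → rotate → (1.41541,-2.87169) → ×s → (1.56801,-3.18130) → (1.57,-3.18)
v3: (2.5,-3) → rotate → (3.46754,1.79615) → ×s → (3.84139,1.98980) → (3.84,1.99)
v4: (2.5,-2) → rotate → (2.49095,2.01126) → ×s → (2.75951,2.22810) → (2.76,2.23)
v5: (1.5,4.5) → rotate → (-4.07199,2.43287) → ×s → (-4.51101,2.69517) → (-4.51,2.70)
v6: (-4,3) → rotate → (-3.79020,-3.26104) → ×s → (-4.19883,-3.61262) → (-4.20,-3.61)

Cross-section at z=3.75: (0.67,-4.68) (1.57,-3.18) (3.84,1.99) (2.76,2.23) (-4.51,2.70) (-4.20,-3.61)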